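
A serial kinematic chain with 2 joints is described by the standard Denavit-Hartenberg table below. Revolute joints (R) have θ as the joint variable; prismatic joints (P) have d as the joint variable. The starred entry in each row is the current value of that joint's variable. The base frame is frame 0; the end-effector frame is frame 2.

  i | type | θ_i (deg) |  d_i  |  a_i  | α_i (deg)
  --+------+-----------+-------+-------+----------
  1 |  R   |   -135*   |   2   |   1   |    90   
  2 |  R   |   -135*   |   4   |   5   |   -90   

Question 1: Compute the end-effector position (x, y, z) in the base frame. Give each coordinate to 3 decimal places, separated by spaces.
after link 1: o_1 = (-0.7071, -0.7071, 2.0000)
after link 2: o_2 = (-1.0355, 4.6213, -1.5355)

-1.036 4.621 -1.536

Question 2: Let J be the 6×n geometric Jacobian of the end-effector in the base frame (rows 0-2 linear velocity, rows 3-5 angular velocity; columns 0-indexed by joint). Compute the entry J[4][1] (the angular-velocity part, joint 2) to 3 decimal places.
axis z_1 = (-0.7071,0.7071,0.0000); lever o_n−o_1 = (-0.3284,5.3284,-3.5355)
cross product → J_v[:, 1] = (-2.5000,-2.5000,-3.5355)
J_ω[:, 1] = z_1
entry J[4][1] = 0.7071

0.707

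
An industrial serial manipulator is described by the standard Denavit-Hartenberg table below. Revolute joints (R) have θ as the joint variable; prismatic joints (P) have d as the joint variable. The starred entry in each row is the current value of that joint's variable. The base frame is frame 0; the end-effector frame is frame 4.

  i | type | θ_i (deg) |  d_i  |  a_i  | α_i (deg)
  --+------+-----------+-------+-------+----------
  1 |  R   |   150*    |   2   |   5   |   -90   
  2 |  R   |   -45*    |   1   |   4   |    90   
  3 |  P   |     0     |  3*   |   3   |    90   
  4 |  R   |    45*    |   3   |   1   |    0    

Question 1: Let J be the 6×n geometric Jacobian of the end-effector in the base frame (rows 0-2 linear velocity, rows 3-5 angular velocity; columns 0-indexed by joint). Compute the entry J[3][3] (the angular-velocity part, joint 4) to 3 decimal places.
axis z_3 = (0.5000,0.8660,0.0000); lever o_n−o_3 = (1.5000,2.5981,1.0000)
cross product → J_v[:, 3] = (0.8660,-0.5000,0.0000)
J_ω[:, 3] = z_3
entry J[3][3] = 0.5000

0.500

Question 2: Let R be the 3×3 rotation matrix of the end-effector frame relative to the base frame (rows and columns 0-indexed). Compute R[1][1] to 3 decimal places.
-0.500

End-effector y-axis (col 1 of R) = (0.8660,-0.5000,0.0000)
R[1][1] = -0.5000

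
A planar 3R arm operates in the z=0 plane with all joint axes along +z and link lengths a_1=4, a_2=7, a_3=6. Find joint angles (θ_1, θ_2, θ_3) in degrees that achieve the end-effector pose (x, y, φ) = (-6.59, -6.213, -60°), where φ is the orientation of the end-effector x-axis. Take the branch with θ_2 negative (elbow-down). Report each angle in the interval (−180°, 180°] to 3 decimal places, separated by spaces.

wrist centre = target − a_3·(cos φ, sin φ) = (-9.5900, -1.0168)
cos θ_2 = (93.0021−4²−7²)/(2·4·7) = 0.5000; θ_2 = -59.9975° (elbow-down)
β = atan2(-1.0168,-9.5900) = -173.9474°; ψ = atan2(-6.0620,7.5003) = -38.9466°
θ_1 = β − ψ = -135.0008°
θ_3 = φ − θ_1 − θ_2 = 134.9984° (wrapped to (-180°,180°])

-135.001 -59.998 134.998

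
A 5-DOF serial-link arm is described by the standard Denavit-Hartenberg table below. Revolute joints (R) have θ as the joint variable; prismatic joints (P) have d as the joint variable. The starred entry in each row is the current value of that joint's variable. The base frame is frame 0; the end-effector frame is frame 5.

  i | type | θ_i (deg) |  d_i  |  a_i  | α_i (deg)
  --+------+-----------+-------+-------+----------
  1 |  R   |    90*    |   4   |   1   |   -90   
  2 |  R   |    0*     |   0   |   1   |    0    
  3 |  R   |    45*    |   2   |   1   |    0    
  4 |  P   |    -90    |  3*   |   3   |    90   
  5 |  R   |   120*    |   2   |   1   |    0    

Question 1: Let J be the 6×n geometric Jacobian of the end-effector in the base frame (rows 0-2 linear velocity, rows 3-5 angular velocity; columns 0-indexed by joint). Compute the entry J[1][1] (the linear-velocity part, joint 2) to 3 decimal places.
axis z_1 = (-1.0000,0.0000,0.0000); lever o_n−o_1 = (-5.8660,2.0607,2.4749)
cross product → J_v[:, 1] = (0.0000,2.4749,-2.0607)
J_ω[:, 1] = z_1
entry J[1][1] = 2.4749

2.475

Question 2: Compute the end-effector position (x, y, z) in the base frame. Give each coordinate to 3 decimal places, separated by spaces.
-5.866 3.061 6.475

after link 1: o_1 = (0.0000, 1.0000, 4.0000)
after link 2: o_2 = (0.0000, 2.0000, 4.0000)
after link 3: o_3 = (-2.0000, 2.7071, 3.2929)
after link 4: o_4 = (-5.0000, 4.8284, 5.4142)
after link 5: o_5 = (-5.8660, 3.0607, 6.4749)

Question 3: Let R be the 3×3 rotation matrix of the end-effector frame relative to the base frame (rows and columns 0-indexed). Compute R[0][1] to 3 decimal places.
End-effector y-axis (col 1 of R) = (0.5000,-0.6124,-0.6124)
R[0][1] = 0.5000

0.500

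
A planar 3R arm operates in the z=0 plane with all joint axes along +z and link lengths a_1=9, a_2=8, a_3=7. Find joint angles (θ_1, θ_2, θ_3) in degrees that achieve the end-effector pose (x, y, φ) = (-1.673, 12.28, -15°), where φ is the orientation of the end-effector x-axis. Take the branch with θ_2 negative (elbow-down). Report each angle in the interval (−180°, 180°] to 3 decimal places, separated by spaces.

134.996 -29.992 -120.003

wrist centre = target − a_3·(cos φ, sin φ) = (-8.4345, 14.0917)
cos θ_2 = (269.7174−9²−8²)/(2·9·8) = 0.8661; θ_2 = -29.9922° (elbow-down)
β = atan2(14.0917,-8.4345) = 120.9023°; ψ = atan2(-3.9991,15.9287) = -14.0934°
θ_1 = β − ψ = 134.9956°
θ_3 = φ − θ_1 − θ_2 = -120.0034° (wrapped to (-180°,180°])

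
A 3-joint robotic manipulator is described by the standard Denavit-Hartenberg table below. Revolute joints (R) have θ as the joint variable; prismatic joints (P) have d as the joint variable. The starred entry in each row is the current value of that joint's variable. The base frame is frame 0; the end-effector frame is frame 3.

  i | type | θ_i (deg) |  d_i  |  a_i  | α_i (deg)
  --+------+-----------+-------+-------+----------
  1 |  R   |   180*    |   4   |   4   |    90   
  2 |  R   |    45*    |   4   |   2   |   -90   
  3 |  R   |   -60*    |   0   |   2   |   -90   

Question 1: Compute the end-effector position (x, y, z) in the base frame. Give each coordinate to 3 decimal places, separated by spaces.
after link 1: o_1 = (-4.0000, 0.0000, 4.0000)
after link 2: o_2 = (-5.4142, 4.0000, 5.4142)
after link 3: o_3 = (-6.1213, 5.7321, 6.1213)

-6.121 5.732 6.121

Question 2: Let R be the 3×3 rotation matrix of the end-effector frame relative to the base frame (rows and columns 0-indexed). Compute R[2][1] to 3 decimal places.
-0.707

End-effector y-axis (col 1 of R) = (-0.7071,0.0000,-0.7071)
R[2][1] = -0.7071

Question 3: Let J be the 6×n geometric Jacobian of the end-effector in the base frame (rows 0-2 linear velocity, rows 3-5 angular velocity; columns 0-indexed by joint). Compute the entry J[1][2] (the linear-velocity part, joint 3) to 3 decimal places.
-1.000

axis z_2 = (0.7071,-0.0000,0.7071); lever o_n−o_2 = (-0.7071,1.7321,0.7071)
cross product → J_v[:, 2] = (-1.2247,-1.0000,1.2247)
J_ω[:, 2] = z_2
entry J[1][2] = -1.0000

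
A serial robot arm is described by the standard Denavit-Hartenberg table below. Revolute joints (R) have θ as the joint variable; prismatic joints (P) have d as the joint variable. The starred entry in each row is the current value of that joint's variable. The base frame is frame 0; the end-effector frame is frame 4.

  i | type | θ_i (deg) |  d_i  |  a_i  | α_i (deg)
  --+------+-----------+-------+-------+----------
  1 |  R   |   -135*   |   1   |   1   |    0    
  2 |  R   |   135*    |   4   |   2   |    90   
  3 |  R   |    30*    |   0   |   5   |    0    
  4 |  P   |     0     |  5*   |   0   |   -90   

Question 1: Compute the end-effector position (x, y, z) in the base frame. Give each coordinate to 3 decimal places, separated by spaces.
5.623 -5.707 7.500

after link 1: o_1 = (-0.7071, -0.7071, 1.0000)
after link 2: o_2 = (1.2929, -0.7071, 5.0000)
after link 3: o_3 = (5.6230, -0.7071, 7.5000)
after link 4: o_4 = (5.6230, -5.7071, 7.5000)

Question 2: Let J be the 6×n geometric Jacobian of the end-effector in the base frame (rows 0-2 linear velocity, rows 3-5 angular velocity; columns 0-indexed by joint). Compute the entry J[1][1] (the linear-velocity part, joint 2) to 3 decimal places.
axis z_1 = (0.0000,0.0000,1.0000); lever o_n−o_1 = (6.3301,-5.0000,6.5000)
cross product → J_v[:, 1] = (5.0000,6.3301,-0.0000)
J_ω[:, 1] = z_1
entry J[1][1] = 6.3301

6.330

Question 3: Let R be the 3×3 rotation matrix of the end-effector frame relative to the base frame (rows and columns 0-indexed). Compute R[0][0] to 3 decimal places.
End-effector x-axis (col 0 of R) = (0.8660,0.0000,0.5000)
R[0][0] = 0.8660

0.866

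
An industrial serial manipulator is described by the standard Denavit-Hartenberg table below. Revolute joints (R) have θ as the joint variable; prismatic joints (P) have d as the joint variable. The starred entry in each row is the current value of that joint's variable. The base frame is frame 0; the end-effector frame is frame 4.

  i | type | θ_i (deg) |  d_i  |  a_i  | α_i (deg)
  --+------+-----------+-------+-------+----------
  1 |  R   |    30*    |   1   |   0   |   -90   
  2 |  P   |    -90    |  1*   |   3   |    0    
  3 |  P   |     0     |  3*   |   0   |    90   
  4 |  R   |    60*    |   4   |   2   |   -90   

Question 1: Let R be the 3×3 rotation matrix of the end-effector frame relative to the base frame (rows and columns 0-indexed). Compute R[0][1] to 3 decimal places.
0.866

End-effector y-axis (col 1 of R) = (0.8660,0.5000,-0.0000)
R[0][1] = 0.8660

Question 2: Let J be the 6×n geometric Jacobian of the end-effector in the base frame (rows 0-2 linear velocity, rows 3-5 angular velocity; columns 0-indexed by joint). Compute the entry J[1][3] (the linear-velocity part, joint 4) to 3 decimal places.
axis z_3 = (-0.8660,-0.5000,0.0000); lever o_n−o_3 = (-4.3301,-0.5000,1.0000)
cross product → J_v[:, 3] = (-0.5000,0.8660,-1.7321)
J_ω[:, 3] = z_3
entry J[1][3] = 0.8660

0.866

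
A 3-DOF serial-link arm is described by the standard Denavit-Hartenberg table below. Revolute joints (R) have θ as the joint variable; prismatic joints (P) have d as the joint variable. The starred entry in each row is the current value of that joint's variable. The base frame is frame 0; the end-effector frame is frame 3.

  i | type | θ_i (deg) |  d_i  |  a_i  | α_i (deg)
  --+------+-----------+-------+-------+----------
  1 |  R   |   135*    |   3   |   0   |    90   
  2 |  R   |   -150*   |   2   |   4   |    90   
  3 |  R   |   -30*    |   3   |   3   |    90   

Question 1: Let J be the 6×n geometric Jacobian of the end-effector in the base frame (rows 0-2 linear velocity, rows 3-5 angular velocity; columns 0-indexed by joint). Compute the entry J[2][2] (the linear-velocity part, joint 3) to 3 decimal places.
-0.750

axis z_2 = (0.3536,-0.3536,0.8660); lever o_n−o_2 = (1.5910,-3.7123,1.2990)
cross product → J_v[:, 2] = (2.7557,0.9186,-0.7500)
J_ω[:, 2] = z_2
entry J[2][2] = -0.7500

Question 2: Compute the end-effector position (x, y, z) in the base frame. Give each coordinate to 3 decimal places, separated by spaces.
after link 1: o_1 = (0.0000, 0.0000, 3.0000)
after link 2: o_2 = (3.8637, -1.0353, 1.0000)
after link 3: o_3 = (5.4547, -4.7476, 2.2990)

5.455 -4.748 2.299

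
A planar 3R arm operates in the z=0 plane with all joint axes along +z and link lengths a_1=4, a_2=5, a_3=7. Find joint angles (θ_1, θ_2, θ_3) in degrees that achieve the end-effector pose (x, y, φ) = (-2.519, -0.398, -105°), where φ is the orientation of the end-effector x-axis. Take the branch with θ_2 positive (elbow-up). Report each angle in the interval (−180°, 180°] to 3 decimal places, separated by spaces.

44.997 90.008 119.995

wrist centre = target − a_3·(cos φ, sin φ) = (-0.7073, 6.3635)
cos θ_2 = (40.9941−4²−5²)/(2·4·5) = -0.0001; θ_2 = 90.0084° (elbow-up)
β = atan2(6.3635,-0.7073) = 96.3421°; ψ = atan2(5.0000,3.9993) = 51.3453°
θ_1 = β − ψ = 44.9968°
θ_3 = φ − θ_1 − θ_2 = 119.9948° (wrapped to (-180°,180°])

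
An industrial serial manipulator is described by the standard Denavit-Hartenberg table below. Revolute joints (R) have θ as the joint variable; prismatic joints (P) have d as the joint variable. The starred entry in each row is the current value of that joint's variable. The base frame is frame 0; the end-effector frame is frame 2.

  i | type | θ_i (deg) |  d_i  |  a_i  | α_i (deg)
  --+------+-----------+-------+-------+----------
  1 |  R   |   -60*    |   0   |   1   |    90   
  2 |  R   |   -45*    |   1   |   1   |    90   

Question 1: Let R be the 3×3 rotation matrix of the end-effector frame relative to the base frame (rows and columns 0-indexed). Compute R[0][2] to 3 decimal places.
-0.354

End-effector z-axis (col 2 of R) = (-0.3536,0.6124,-0.7071)
R[0][2] = -0.3536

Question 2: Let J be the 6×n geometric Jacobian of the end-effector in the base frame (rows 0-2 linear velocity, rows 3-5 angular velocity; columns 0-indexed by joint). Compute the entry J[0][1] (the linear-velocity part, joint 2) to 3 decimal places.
axis z_1 = (-0.8660,-0.5000,0.0000); lever o_n−o_1 = (-0.5125,-1.1124,-0.7071)
cross product → J_v[:, 1] = (0.3536,-0.6124,0.7071)
J_ω[:, 1] = z_1
entry J[0][1] = 0.3536

0.354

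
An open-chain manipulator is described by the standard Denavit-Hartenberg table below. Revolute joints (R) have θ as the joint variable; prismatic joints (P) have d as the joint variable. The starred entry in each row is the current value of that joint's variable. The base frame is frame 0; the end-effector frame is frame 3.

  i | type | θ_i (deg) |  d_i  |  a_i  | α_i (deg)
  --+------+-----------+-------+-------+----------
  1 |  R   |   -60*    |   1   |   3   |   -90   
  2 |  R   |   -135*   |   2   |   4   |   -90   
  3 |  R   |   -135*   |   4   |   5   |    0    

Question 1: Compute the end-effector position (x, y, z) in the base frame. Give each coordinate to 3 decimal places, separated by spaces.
after link 1: o_1 = (1.5000, -2.5981, 1.0000)
after link 2: o_2 = (1.8178, 0.8514, 3.8284)
after link 3: o_3 = (7.5439, -1.9954, 4.1569)

7.544 -1.995 4.157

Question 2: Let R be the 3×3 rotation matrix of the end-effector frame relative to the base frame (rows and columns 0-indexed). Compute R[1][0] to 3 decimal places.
End-effector x-axis (col 0 of R) = (0.8624,-0.0795,-0.5000)
R[1][0] = -0.0795

-0.079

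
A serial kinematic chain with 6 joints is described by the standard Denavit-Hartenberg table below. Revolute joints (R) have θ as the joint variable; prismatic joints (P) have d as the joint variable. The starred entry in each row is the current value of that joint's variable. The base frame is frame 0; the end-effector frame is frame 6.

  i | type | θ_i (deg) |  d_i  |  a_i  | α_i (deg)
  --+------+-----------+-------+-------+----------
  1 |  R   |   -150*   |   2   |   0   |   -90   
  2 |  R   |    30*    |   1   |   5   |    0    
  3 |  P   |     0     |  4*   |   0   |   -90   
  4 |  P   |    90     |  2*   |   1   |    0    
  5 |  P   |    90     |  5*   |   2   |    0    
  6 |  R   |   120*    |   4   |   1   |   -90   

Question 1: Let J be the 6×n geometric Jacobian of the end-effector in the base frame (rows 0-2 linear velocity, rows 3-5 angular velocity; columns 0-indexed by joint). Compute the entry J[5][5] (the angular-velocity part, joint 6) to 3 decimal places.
axis z_5 = (0.4330,0.2500,-0.8660); lever o_n−o_5 = (1.7901,0.0335,-3.7141)
cross product → J_v[:, 5] = (-0.8995,0.0580,-0.4330)
J_ω[:, 5] = z_5
entry J[5][5] = -0.8660

-0.866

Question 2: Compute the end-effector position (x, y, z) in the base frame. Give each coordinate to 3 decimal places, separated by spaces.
4.571 -2.980 -9.276

after link 1: o_1 = (0.0000, 0.0000, 2.0000)
after link 2: o_2 = (-3.2500, -3.0311, -0.5000)
after link 3: o_3 = (-1.2500, -6.4952, -0.5000)
after link 4: o_4 = (-0.8840, -5.1292, -2.2321)
after link 5: o_5 = (2.7811, -3.0131, -5.5622)
after link 6: o_6 = (4.5712, -2.9796, -9.2763)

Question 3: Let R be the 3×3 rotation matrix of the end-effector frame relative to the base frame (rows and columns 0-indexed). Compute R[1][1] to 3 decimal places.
End-effector y-axis (col 1 of R) = (-0.4330,-0.2500,0.8660)
R[1][1] = -0.2500

-0.250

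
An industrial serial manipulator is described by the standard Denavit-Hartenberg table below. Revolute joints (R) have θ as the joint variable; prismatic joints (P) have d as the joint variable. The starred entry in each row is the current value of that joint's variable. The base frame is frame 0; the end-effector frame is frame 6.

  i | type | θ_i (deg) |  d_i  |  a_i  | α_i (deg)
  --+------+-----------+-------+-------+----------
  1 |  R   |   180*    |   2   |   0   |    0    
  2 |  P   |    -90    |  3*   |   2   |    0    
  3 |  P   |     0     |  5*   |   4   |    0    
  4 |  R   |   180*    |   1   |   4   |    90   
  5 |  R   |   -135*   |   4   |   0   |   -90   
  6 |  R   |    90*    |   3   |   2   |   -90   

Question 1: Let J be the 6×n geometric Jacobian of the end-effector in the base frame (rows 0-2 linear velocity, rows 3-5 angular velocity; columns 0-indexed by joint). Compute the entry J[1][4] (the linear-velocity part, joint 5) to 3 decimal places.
-2.121

axis z_4 = (-1.0000,0.0000,0.0000); lever o_n−o_4 = (-2.0000,-2.1213,-2.1213)
cross product → J_v[:, 4] = (-0.0000,-2.1213,2.1213)
J_ω[:, 4] = z_4
entry J[1][4] = -2.1213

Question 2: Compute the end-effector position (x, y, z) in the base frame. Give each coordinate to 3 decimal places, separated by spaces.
-2.000 -0.121 8.879

after link 1: o_1 = (0.0000, 0.0000, 2.0000)
after link 2: o_2 = (0.0000, 2.0000, 5.0000)
after link 3: o_3 = (0.0000, 6.0000, 10.0000)
after link 4: o_4 = (-0.0000, 2.0000, 11.0000)
after link 5: o_5 = (-4.0000, 2.0000, 11.0000)
after link 6: o_6 = (-2.0000, -0.1213, 8.8787)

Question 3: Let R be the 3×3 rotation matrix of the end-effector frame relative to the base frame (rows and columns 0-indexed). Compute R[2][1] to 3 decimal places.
End-effector y-axis (col 1 of R) = (0.0000,0.7071,0.7071)
R[2][1] = 0.7071

0.707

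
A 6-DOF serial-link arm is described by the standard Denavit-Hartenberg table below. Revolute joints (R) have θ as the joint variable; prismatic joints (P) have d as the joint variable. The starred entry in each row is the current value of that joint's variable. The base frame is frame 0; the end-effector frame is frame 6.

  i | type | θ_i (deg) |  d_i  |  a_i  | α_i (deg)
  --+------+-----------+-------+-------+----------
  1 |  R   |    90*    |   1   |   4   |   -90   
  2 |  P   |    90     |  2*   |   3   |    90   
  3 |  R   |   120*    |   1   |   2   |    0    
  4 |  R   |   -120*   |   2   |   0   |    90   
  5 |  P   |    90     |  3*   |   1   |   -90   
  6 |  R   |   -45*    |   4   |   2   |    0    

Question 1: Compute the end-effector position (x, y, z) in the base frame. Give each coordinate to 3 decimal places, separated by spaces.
after link 1: o_1 = (0.0000, 4.0000, 1.0000)
after link 2: o_2 = (-2.0000, 4.0000, -2.0000)
after link 3: o_3 = (-3.7321, 5.0000, -1.0000)
after link 4: o_4 = (-3.7321, 7.0000, -1.0000)
after link 5: o_5 = (-0.7321, 8.0000, -1.0000)
after link 6: o_6 = (0.6822, 9.4142, 3.0000)

0.682 9.414 3.000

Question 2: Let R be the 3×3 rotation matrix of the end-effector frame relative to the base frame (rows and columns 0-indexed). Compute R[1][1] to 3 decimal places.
End-effector y-axis (col 1 of R) = (-0.7071,0.7071,0.0000)
R[1][1] = 0.7071

0.707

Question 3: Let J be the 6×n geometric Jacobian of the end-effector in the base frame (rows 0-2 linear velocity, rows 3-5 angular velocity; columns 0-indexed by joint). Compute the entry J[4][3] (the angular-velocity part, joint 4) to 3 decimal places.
axis z_3 = (0.0000,1.0000,0.0000); lever o_n−o_3 = (4.4142,4.4142,4.0000)
cross product → J_v[:, 3] = (4.0000,0.0000,-4.4142)
J_ω[:, 3] = z_3
entry J[4][3] = 1.0000

1.000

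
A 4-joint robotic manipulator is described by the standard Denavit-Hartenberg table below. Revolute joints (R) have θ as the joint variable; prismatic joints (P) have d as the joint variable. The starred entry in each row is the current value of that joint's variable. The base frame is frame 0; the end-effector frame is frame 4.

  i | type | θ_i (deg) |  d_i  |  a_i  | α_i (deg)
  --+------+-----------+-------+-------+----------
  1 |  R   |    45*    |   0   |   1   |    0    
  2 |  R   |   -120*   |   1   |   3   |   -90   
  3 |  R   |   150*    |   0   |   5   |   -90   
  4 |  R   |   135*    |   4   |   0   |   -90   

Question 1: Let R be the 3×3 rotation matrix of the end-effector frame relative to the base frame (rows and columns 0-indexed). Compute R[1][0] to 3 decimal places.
End-effector x-axis (col 0 of R) = (-0.5245,-0.7745,0.3536)
R[1][0] = -0.7745

-0.775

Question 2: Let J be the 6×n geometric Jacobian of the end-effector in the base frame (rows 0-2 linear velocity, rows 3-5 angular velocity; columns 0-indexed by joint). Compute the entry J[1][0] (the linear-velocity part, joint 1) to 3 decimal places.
-0.155

axis z_0 = ẑ; lever o_n−o_0 = (-0.1548,3.9238,1.9641)
cross product → J_v[:, 0] = (-3.9238,-0.1548,0.0000)
J_ω[:, 0] = z_0
entry J[1][0] = -0.1548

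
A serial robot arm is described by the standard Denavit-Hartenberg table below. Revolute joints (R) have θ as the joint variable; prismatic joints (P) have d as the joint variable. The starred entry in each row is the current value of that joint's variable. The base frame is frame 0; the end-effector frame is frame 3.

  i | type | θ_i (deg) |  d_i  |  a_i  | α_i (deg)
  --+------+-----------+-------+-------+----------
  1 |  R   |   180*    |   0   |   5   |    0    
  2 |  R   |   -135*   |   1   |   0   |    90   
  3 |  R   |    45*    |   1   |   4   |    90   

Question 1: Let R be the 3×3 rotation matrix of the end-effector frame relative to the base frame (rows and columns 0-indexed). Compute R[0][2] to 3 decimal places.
End-effector z-axis (col 2 of R) = (0.5000,0.5000,-0.7071)
R[0][2] = 0.5000

0.500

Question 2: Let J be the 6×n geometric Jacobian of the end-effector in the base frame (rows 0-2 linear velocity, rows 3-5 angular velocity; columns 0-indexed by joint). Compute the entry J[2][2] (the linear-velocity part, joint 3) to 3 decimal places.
axis z_2 = (0.7071,-0.7071,0.0000); lever o_n−o_2 = (2.7071,1.2929,2.8284)
cross product → J_v[:, 2] = (-2.0000,-2.0000,2.8284)
J_ω[:, 2] = z_2
entry J[2][2] = 2.8284

2.828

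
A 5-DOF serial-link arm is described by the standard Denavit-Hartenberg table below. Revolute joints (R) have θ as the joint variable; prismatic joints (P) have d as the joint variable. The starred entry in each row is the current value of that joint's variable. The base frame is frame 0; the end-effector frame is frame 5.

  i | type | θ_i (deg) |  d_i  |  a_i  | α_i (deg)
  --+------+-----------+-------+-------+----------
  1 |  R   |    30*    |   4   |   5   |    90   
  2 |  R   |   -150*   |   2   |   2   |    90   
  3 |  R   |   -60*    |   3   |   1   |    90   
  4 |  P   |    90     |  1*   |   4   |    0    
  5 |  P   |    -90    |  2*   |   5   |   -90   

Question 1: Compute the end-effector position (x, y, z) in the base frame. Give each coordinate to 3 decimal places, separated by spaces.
after link 1: o_1 = (4.3301, 2.5000, 4.0000)
after link 2: o_2 = (3.8301, -0.0981, 3.0000)
after link 3: o_3 = (1.7231, -0.3146, 5.3481)
after link 4: o_4 = (0.3905, -0.5066, 9.2452)
after link 5: o_5 = (-2.8505, 3.7769, 8.8612)

-2.850 3.777 8.861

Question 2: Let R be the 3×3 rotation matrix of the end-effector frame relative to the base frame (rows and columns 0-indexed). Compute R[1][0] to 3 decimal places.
End-effector x-axis (col 0 of R) = (-0.8080,0.5335,-0.2500)
R[1][0] = 0.5335

0.533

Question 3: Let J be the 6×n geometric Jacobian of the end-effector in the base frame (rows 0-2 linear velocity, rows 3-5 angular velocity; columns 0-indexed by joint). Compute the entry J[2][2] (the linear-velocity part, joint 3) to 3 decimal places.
-3.348

axis z_2 = (-0.4330,-0.2500,0.8660); lever o_n−o_2 = (-6.6806,3.8750,5.8612)
cross product → J_v[:, 2] = (-4.8212,-3.2476,-3.3481)
J_ω[:, 2] = z_2
entry J[2][2] = -3.3481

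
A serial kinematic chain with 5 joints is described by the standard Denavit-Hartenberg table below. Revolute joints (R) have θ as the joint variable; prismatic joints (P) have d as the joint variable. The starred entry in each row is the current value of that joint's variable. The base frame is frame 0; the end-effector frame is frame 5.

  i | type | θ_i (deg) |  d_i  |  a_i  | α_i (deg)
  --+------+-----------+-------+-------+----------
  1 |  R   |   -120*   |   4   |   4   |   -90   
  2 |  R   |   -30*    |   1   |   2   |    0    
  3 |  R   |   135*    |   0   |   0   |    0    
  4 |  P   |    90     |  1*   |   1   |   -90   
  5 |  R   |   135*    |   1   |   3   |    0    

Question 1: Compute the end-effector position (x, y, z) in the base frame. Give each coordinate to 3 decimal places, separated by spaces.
after link 1: o_1 = (-2.0000, -3.4641, 4.0000)
after link 2: o_2 = (-2.0000, -5.4641, 5.0000)
after link 3: o_3 = (-2.0000, -5.4641, 5.0000)
after link 4: o_4 = (-0.6510, -5.1276, 5.2588)
after link 5: o_5 = (-3.6421, -6.0656, 5.6757)

-3.642 -6.066 5.676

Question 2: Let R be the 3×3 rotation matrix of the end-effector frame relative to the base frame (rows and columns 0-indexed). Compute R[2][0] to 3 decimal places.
-0.183

End-effector x-axis (col 0 of R) = (-0.9539,-0.2380,-0.1830)
R[2][0] = -0.1830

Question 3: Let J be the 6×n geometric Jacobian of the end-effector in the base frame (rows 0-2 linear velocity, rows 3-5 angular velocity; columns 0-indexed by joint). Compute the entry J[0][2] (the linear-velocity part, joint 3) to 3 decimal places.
-0.338

axis z_2 = (0.8660,-0.5000,0.0000); lever o_n−o_2 = (-1.6421,-0.6015,0.6757)
cross product → J_v[:, 2] = (-0.3379,-0.5852,-1.3419)
J_ω[:, 2] = z_2
entry J[0][2] = -0.3379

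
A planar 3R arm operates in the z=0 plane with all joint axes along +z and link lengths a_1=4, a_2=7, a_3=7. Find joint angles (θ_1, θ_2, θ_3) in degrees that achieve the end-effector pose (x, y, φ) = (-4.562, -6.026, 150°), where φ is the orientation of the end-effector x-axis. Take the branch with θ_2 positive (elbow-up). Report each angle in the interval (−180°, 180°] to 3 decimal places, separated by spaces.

wrist centre = target − a_3·(cos φ, sin φ) = (1.5002, -9.5260)
cos θ_2 = (92.9952−4²−7²)/(2·4·7) = 0.4999; θ_2 = 60.0057° (elbow-up)
β = atan2(-9.5260,1.5002) = -81.0504°; ψ = atan2(6.0625,7.4994) = 38.9521°
θ_1 = β − ψ = -120.0025°
θ_3 = φ − θ_1 − θ_2 = -150.0031° (wrapped to (-180°,180°])

-120.003 60.006 -150.003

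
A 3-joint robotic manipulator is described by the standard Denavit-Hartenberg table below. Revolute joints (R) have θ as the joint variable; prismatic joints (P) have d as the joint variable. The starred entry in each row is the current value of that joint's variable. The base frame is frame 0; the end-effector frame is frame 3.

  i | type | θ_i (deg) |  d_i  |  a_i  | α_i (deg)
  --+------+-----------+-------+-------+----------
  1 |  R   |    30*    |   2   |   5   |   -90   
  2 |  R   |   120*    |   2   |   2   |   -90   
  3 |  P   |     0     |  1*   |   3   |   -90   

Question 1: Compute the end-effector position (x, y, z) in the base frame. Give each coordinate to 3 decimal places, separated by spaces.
after link 1: o_1 = (4.3301, 2.5000, 2.0000)
after link 2: o_2 = (2.4641, 3.7321, 0.2679)
after link 3: o_3 = (0.4151, 2.5490, -1.8301)

0.415 2.549 -1.830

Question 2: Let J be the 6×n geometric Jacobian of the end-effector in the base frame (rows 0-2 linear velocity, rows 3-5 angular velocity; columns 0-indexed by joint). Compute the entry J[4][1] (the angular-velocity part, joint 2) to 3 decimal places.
axis z_1 = (-0.5000,0.8660,0.0000); lever o_n−o_1 = (-3.9151,0.0490,-3.8301)
cross product → J_v[:, 1] = (-3.3170,-1.9151,3.3660)
J_ω[:, 1] = z_1
entry J[4][1] = 0.8660

0.866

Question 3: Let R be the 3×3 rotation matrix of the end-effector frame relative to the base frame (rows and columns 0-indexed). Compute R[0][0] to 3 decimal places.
End-effector x-axis (col 0 of R) = (-0.4330,-0.2500,-0.8660)
R[0][0] = -0.4330

-0.433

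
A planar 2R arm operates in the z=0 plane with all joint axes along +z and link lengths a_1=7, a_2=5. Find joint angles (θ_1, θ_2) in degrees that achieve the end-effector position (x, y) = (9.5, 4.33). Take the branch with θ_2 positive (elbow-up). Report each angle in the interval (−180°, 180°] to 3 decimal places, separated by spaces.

-0.001 60.001

cos θ_2 = (108.9989−7²−5²)/(2·7·5) = 0.5000; θ_2 = 60.0010° (elbow-up)
β = atan2(4.3300,9.5000) = 24.5030°; ψ = atan2(4.3302,9.4999) = 24.5040°
θ_1 = β − ψ = -0.0010°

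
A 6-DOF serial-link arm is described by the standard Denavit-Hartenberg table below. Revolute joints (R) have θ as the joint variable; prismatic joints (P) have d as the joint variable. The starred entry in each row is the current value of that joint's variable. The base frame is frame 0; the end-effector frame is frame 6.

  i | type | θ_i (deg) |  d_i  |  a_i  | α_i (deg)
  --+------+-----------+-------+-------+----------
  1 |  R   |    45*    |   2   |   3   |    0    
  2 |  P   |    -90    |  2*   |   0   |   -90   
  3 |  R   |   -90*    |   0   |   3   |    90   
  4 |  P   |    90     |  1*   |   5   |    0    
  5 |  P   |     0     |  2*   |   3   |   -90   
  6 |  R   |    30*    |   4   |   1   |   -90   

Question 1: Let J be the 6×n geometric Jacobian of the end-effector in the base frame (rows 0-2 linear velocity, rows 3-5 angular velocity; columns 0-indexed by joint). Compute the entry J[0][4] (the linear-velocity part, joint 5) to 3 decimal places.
-0.707

prismatic axis z_4 = (-0.7071,0.7071,0.0000)
J_v[:, 4] = z_4; J_ω[:, 4] = (0,0,0)
entry J[0][4] = -0.7071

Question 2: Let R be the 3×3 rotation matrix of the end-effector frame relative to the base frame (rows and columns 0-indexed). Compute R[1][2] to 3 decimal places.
End-effector z-axis (col 2 of R) = (0.2588,-0.9659,-0.0000)
R[1][2] = -0.9659

-0.966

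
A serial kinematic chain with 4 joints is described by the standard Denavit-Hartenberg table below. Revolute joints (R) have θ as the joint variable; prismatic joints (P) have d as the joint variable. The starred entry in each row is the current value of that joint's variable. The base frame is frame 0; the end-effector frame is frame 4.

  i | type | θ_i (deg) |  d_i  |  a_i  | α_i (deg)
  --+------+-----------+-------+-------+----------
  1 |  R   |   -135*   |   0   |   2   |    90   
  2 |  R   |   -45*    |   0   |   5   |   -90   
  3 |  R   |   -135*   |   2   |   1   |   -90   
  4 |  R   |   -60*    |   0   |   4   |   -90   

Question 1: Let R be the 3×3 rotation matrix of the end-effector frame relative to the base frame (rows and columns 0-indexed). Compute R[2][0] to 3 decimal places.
End-effector x-axis (col 0 of R) = (-0.5062,-0.0062,0.8624)
R[2][0] = 0.8624

0.862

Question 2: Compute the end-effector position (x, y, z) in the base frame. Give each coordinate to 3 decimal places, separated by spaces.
-7.086 -4.086 1.828

after link 1: o_1 = (-1.4142, -1.4142, 0.0000)
after link 2: o_2 = (-3.9142, -3.9142, -3.5355)
after link 3: o_3 = (-5.0607, -4.0607, -1.6213)
after link 4: o_4 = (-7.0856, -4.0856, 1.8282)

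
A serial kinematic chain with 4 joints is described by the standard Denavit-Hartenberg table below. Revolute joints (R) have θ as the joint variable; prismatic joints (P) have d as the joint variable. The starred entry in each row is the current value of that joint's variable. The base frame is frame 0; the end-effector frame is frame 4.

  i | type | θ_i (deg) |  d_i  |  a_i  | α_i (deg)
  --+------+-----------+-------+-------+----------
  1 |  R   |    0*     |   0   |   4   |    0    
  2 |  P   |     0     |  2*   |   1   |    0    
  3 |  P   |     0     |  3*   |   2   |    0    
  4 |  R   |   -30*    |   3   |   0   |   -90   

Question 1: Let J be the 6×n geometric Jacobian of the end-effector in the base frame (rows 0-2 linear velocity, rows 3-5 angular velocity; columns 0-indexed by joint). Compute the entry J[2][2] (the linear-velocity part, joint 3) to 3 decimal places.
prismatic axis z_2 = (0.0000,0.0000,1.0000)
J_v[:, 2] = z_2; J_ω[:, 2] = (0,0,0)
entry J[2][2] = 1.0000

1.000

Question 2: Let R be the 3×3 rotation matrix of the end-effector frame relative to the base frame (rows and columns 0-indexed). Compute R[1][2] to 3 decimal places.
0.866

End-effector z-axis (col 2 of R) = (0.5000,0.8660,0.0000)
R[1][2] = 0.8660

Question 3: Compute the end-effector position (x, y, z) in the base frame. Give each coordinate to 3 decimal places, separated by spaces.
after link 1: o_1 = (4.0000, 0.0000, 0.0000)
after link 2: o_2 = (5.0000, 0.0000, 2.0000)
after link 3: o_3 = (7.0000, 0.0000, 5.0000)
after link 4: o_4 = (7.0000, 0.0000, 8.0000)

7.000 0.000 8.000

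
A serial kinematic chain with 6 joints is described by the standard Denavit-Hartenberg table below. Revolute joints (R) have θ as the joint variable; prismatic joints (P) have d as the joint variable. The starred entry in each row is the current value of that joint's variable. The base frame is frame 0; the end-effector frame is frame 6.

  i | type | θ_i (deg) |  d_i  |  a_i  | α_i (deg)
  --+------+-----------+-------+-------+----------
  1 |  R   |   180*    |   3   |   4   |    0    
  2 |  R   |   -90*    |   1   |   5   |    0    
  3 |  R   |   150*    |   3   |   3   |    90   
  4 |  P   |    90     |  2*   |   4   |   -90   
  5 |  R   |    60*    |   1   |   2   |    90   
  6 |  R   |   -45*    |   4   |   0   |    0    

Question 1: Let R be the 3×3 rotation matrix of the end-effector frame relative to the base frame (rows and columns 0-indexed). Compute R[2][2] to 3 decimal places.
0.866

End-effector z-axis (col 2 of R) = (-0.4330,0.2500,0.8660)
R[2][2] = 0.8660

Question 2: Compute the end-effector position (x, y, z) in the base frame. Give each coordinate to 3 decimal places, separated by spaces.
-6.964 4.402 15.464

after link 1: o_1 = (-4.0000, 0.0000, 3.0000)
after link 2: o_2 = (-4.0000, 5.0000, 4.0000)
after link 3: o_3 = (-5.5000, 2.4019, 7.0000)
after link 4: o_4 = (-7.2321, 3.4019, 11.0000)
after link 5: o_5 = (-5.2321, 3.4019, 12.0000)
after link 6: o_6 = (-6.9641, 4.4019, 15.4641)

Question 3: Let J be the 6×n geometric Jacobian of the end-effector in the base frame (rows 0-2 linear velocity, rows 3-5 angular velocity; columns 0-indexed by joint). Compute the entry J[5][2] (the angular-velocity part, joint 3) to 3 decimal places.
axis z_2 = (0.0000,0.0000,1.0000); lever o_n−o_2 = (-2.9641,-0.5981,11.4641)
cross product → J_v[:, 2] = (0.5981,-2.9641,0.0000)
J_ω[:, 2] = z_2
entry J[5][2] = 1.0000

1.000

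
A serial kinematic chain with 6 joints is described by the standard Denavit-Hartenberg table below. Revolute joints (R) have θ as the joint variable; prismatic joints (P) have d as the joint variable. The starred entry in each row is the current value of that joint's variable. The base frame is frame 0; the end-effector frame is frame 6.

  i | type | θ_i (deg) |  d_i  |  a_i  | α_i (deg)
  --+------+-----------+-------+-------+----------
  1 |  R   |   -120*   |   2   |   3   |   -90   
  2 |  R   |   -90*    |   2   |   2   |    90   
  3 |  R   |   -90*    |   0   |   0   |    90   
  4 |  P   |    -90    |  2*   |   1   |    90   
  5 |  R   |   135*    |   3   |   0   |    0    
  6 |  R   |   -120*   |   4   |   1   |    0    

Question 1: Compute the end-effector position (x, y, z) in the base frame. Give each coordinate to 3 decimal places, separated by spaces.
after link 1: o_1 = (-1.5000, -2.5981, 2.0000)
after link 2: o_2 = (0.2321, -3.5981, 4.0000)
after link 3: o_3 = (0.2321, -3.5981, 4.0000)
after link 4: o_4 = (-0.2679, -4.4641, 2.0000)
after link 5: o_5 = (2.3301, -5.9641, 2.0000)
after link 6: o_6 = (5.3113, -8.8006, 1.7412)

5.311 -8.801 1.741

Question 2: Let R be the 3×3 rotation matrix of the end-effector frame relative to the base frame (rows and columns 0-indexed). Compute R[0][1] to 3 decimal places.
End-effector y-axis (col 1 of R) = (0.1294,0.2241,-0.9659)
R[0][1] = 0.1294

0.129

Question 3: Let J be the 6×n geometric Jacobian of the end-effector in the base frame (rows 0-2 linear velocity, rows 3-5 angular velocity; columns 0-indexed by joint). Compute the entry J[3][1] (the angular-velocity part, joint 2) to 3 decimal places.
axis z_1 = (0.8660,-0.5000,0.0000); lever o_n−o_1 = (6.8113,-6.2025,-0.2588)
cross product → J_v[:, 1] = (0.1294,0.2241,-1.9659)
J_ω[:, 1] = z_1
entry J[3][1] = 0.8660

0.866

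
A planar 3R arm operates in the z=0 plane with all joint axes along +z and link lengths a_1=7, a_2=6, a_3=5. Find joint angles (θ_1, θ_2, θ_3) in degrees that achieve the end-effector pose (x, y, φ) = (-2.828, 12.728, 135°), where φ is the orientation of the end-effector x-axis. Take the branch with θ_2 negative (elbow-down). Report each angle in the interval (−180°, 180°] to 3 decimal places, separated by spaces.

126.199 -89.999 98.799

wrist centre = target − a_3·(cos φ, sin φ) = (0.7075, 9.1925)
cos θ_2 = (85.0020−7²−6²)/(2·7·6) = 0.0000; θ_2 = -89.9986° (elbow-down)
β = atan2(9.1925,0.7075) = 85.5987°; ψ = atan2(-6.0000,7.0001) = -40.6007°
θ_1 = β − ψ = 126.1994°
θ_3 = φ − θ_1 − θ_2 = 98.7992° (wrapped to (-180°,180°])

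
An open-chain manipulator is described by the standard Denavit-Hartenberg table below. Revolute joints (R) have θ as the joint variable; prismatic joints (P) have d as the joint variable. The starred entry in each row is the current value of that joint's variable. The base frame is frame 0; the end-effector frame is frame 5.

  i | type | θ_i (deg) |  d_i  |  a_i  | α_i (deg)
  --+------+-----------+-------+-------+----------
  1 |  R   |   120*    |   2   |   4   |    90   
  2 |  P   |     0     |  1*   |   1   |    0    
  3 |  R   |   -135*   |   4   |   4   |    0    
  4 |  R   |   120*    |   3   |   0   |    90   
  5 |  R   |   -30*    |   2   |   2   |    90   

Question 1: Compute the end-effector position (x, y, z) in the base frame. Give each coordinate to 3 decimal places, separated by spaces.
4.399 6.381 -3.209

after link 1: o_1 = (-2.0000, 3.4641, 2.0000)
after link 2: o_2 = (-1.6340, 4.8301, 2.0000)
after link 3: o_3 = (3.2443, 4.3806, -0.8284)
after link 4: o_4 = (5.8424, 5.8806, -0.8284)
after link 5: o_5 = (4.3987, 6.3812, -3.2086)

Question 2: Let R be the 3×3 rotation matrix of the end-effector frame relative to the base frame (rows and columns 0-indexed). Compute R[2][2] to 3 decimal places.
0.129

End-effector z-axis (col 2 of R) = (-0.5085,-0.8513,0.1294)
R[2][2] = 0.1294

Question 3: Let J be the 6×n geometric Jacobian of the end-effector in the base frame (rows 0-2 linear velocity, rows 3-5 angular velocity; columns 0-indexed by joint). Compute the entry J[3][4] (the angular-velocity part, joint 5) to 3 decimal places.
axis z_4 = (0.1294,-0.2241,-0.9659); lever o_n−o_4 = (-1.4437,0.5006,-2.3801)
cross product → J_v[:, 4] = (1.0170,1.7025,-0.2588)
J_ω[:, 4] = z_4
entry J[3][4] = 0.1294

0.129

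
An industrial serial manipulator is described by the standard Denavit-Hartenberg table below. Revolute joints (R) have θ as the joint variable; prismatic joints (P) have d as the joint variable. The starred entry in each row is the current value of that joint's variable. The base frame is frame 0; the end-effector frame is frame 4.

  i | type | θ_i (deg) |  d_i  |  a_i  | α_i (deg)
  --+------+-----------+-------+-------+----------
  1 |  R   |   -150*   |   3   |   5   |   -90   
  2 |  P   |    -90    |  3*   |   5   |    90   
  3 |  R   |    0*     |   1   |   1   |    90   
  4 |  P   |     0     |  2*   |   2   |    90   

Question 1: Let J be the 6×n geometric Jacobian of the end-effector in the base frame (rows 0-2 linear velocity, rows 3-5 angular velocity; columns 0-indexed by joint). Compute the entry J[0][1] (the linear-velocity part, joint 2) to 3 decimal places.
0.500

prismatic axis z_1 = (0.5000,-0.8660,0.0000)
J_v[:, 1] = z_1; J_ω[:, 1] = (0,0,0)
entry J[0][1] = 0.5000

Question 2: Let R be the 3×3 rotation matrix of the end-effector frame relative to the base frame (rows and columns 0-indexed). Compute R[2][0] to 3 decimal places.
1.000

End-effector x-axis (col 0 of R) = (-0.0000,0.0000,1.0000)
R[2][0] = 1.0000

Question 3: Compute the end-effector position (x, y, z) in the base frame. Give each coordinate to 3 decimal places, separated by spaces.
-2.964 -2.866 11.000

after link 1: o_1 = (-4.3301, -2.5000, 3.0000)
after link 2: o_2 = (-2.8301, -5.0981, 8.0000)
after link 3: o_3 = (-1.9641, -4.5981, 9.0000)
after link 4: o_4 = (-2.9641, -2.8660, 11.0000)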